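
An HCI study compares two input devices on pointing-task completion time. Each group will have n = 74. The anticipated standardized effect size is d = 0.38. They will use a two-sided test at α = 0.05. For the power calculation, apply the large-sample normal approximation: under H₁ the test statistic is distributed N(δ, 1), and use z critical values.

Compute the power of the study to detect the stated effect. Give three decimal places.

Noncentrality parameter: δ = d·√(n/2) = 0.38 × √(74/2) = 2.3114
Critical value for a two-sided test at α = 0.05: z_{α/2} = 1.960.
Power = Φ(δ − 1.960) + Φ(−δ − 1.960) = Φ(0.351) + Φ(-4.271) = 0.6374 + 0.0000 = 0.6374.

Power ≈ 0.637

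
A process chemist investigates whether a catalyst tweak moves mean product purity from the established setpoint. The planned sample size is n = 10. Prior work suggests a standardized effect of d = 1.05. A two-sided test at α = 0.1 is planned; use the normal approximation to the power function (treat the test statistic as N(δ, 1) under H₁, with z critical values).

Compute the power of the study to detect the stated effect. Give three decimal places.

Power ≈ 0.953

Noncentrality parameter: δ = d·√n = 1.05 × √10 = 3.3204
Critical value for a two-sided test at α = 0.1: z_{α/2} = 1.645.
Power = Φ(δ − 1.645) + Φ(−δ − 1.645) = Φ(1.676) + Φ(-4.965) = 0.9531 + 0.0000 = 0.9531.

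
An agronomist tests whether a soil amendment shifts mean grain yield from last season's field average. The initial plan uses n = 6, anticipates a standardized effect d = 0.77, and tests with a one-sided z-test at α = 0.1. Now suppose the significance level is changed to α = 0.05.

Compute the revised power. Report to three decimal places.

δ = d·√n = 0.77 × √6 = 1.8861 (unchanged). New critical value: z_{0.05} = 1.645.
Revised power = Φ(δ − 1.645) = Φ(0.241) = 0.5953.

Power ≈ 0.595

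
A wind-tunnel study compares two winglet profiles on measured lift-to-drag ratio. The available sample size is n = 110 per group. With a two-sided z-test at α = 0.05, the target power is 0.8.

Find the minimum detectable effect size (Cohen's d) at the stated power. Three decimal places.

d ≈ 0.378

Need Φ(δ − 1.960) = 0.8, so δ = 1.960 + 0.842 = 2.802.
(Lower-tail contribution to power is negligible for δ > 0.)
δ = d·√(n/2) ⇒ d = δ/√(n/2) = 2.802/√(110/2) = 0.3778.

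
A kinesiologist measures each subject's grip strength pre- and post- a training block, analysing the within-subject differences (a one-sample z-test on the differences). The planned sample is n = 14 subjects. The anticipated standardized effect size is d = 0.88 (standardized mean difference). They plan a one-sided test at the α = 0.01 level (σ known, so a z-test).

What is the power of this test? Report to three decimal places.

Noncentrality parameter: δ = d·√n = 0.88 × √14 = 3.2927
One-sided α = 0.01 → critical value z_{0.01} = 2.326.
Power = Φ(δ − 2.326) = Φ(0.966) = 0.8331.

Power ≈ 0.833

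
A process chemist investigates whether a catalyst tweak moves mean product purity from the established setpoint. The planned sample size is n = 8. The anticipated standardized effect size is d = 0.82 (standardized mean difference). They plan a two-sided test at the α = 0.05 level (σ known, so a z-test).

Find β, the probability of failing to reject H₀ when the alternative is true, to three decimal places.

β ≈ 0.360

Noncentrality parameter: δ = d·√n = 0.82 × √8 = 2.3193
Two-sided α = 0.05 → critical value z_{0.025} = 1.960.
Power = Φ(δ − 1.960) + Φ(−δ − 1.960) = Φ(0.359) + Φ(-4.279) = 0.6403 + 0.0000 = 0.6403.
Type II error: β = 1 − power = 1 − 0.6403 = 0.3597.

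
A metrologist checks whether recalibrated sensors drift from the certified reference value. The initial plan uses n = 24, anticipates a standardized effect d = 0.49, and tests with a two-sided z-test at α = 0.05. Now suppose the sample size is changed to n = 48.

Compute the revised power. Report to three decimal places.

Power ≈ 0.924

With n = 48: δ = d·√n = 0.49 × √48 = 3.3948. Critical value z_{0.025} = 1.960.
Revised power = Φ(δ − 1.960) + Φ(−δ − 1.960) = Φ(1.435) + Φ(-5.355) = 0.9243 + 0.0000 = 0.9243.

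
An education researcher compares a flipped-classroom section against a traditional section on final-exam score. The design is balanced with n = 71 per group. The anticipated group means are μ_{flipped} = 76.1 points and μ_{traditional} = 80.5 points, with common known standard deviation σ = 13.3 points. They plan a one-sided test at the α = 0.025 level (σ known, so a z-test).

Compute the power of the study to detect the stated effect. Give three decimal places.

Power ≈ 0.504

Standardized effect: d = |μ_{flipped} − μ_{traditional}| / σ = |76.1 − 80.5| / 13.3 = 0.3308
Noncentrality parameter: δ = d·√(n/2) = 0.3308 × √(71/2) = 1.9711
Critical value for a one-sided test at α = 0.025: z_α = 1.960.
Power = Φ(δ − 1.960) = Φ(0.011) = 0.5045.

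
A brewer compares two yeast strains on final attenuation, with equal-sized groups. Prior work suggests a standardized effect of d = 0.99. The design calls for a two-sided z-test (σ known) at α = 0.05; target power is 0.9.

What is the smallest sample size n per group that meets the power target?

Set Φ(δ − 1.960) = 0.9; then δ − 1.960 = Φ⁻¹(0.9) = 1.282, giving δ = 3.242.
(Ignoring the negligible lower-tail rejection probability gives the usual closed-form inversion.)
δ = d·√(n/2) ⇒ n = 2(δ/d)² = 2 × (3.242 / 0.99)² = 21.44.
Round up to the next whole unit.

n = 22 per group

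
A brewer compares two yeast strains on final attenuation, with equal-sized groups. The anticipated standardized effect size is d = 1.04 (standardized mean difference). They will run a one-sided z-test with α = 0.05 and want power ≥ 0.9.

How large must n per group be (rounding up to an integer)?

n = 16 per group

Set Φ(δ − 1.645) = 0.9; then δ − 1.645 = Φ⁻¹(0.9) = 1.282, giving δ = 2.926.
δ = d·√(n/2) ⇒ n = 2(δ/d)² = 2 × (2.926 / 1.04)² = 15.84.
Rounding up, n = 16 per group.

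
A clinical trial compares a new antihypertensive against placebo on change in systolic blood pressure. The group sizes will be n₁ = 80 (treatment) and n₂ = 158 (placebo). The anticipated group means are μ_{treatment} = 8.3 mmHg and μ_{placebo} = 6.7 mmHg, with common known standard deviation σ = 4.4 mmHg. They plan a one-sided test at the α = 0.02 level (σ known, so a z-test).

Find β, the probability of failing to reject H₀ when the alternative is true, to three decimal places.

Standardized effect: d = |μ_{treatment} − μ_{placebo}| / σ = |8.3 − 6.7| / 4.4 = 0.3636
Noncentrality parameter: δ = d / √(1/n₁ + 1/n₂) = 0.3636 / √(1/80 + 1/158) = 2.6500
One-sided α = 0.02 → critical value z_{0.02} = 2.054.
Power = Φ(δ − 2.054) = Φ(0.596) = 0.7245.
Type II error: β = 1 − power = 1 − 0.7245 = 0.2755.

β ≈ 0.275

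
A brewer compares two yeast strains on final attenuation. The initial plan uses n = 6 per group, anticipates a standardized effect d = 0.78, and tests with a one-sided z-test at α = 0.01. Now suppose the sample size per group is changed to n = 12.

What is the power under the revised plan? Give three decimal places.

With n = 12 per group: δ = d·√(n/2) = 0.78 × √(12/2) = 1.9106. Critical value z_{0.01} = 2.326.
Revised power = Φ(δ − 2.326) = Φ(-0.416) = 0.3388.

Power ≈ 0.339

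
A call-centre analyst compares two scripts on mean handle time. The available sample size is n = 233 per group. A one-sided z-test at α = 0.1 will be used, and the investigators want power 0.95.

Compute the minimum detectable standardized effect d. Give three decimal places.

Need Φ(δ − 1.282) = 0.95, so δ = 1.282 + 1.645 = 2.926.
δ = d·√(n/2) ⇒ d = δ/√(n/2) = 2.926/√(233/2) = 0.2711.

d ≈ 0.271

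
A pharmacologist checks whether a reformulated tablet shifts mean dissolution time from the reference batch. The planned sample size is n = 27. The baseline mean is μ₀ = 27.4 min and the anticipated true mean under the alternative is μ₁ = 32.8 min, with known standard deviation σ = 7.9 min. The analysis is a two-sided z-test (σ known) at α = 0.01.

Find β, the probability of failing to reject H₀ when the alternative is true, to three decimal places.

Standardized effect: d = |μ₁ − μ₀| / σ = |32.8 − 27.4| / 7.9 = 0.6835
Noncentrality parameter: δ = d·√n = 0.6835 × √27 = 3.5518
Two-sided α = 0.01 → critical value z_{0.005} = 2.576.
Power = Φ(δ − 2.576) + Φ(−δ − 2.576) = Φ(0.976) + Φ(-6.128) = 0.8355 + 0.0000 = 0.8355.
Type II error: β = 1 − power = 1 − 0.8355 = 0.1645.

β ≈ 0.165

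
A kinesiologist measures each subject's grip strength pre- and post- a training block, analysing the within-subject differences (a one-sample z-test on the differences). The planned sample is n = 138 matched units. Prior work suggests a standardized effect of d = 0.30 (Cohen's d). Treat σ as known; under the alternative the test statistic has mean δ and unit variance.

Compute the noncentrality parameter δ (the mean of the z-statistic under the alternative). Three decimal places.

The noncentrality parameter scales effect size by the design's sample-size factor: δ = d·√n = 0.30 × √138 = 3.5242

δ ≈ 3.524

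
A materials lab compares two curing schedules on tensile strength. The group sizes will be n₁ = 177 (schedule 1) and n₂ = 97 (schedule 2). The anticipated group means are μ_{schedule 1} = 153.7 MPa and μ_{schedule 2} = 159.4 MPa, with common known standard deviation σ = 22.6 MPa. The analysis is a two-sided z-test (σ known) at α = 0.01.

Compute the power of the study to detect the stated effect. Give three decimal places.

Power ≈ 0.281

Standardized effect: d = |μ_{schedule 1} − μ_{schedule 2}| / σ = |153.7 − 159.4| / 22.6 = 0.2522
Noncentrality parameter: δ = d / √(1/n₁ + 1/n₂) = 0.2522 / √(1/177 + 1/97) = 1.9965
Critical value for a two-sided test at α = 0.01: z_{α/2} = 2.576.
Power = Φ(δ − 2.576) + Φ(−δ − 2.576) = Φ(-0.579) + Φ(-4.572) = 0.2812 + 0.0000 = 0.2812.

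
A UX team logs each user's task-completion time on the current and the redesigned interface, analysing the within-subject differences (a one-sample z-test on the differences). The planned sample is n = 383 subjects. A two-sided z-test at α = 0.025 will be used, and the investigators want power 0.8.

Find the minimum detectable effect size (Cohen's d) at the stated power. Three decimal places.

Required noncentrality: δ = z_{0.0125} + z_{0.20} = 2.241 + 0.842 = 3.083.
(Lower-tail contribution to power is negligible for δ > 0.)
δ = d·√n ⇒ d = δ/√n = 3.083/√383 = 0.1575.

d ≈ 0.158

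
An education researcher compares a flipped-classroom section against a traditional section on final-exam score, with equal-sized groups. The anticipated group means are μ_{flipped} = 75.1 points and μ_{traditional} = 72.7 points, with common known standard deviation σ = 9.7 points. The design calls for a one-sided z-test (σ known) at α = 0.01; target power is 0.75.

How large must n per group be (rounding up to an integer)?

n = 295 per group

Standardized effect: d = |μ_{flipped} − μ_{traditional}| / σ = |75.1 − 72.7| / 9.7 = 0.2474
For power 0.75 need Φ(δ − z_{0.01}) = 0.75, so δ = z_{0.01} + z_{0.25} = 2.326 + 0.674 = 3.001.
δ = d·√(n/2) ⇒ n = 2(δ/d)² = 2 × (3.001 / 0.2474)² = 294.20.
Rounding up, n = 295 per group.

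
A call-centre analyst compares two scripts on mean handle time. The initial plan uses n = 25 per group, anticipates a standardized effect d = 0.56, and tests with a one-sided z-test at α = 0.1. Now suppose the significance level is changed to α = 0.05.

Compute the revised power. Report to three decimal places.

δ = d·√(n/2) = 0.56 × √(25/2) = 1.9799 (unchanged). New critical value: z_{0.05} = 1.645.
Revised power = Φ(δ − 1.645) = Φ(0.335) = 0.6312.

Power ≈ 0.631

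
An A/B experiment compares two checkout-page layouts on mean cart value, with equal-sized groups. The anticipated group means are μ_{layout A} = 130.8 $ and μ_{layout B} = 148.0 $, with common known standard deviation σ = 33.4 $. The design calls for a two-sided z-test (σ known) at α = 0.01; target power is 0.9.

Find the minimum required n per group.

n = 113 per group

Standardized effect: d = |μ_{layout A} − μ_{layout B}| / σ = |130.8 − 148.0| / 33.4 = 0.5150
For power 0.9 need Φ(δ − z_{0.005}) = 0.9, so δ = z_{0.005} + z_{0.10} = 2.576 + 1.282 = 3.857.
(For δ > 0 the lower-tail rejection region contributes negligibly to power, so the one-term inversion is standard.)
δ = d·√(n/2) ⇒ n = 2(δ/d)² = 2 × (3.857 / 0.5150)² = 112.22.
Round up to the next whole unit.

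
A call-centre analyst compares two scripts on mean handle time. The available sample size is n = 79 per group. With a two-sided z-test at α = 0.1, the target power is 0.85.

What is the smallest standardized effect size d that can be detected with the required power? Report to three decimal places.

Need Φ(δ − 1.645) = 0.85, so δ = 1.645 + 1.036 = 2.681.
(Lower-tail contribution to power is negligible for δ > 0.)
δ = d·√(n/2) ⇒ d = δ/√(n/2) = 2.681/√(79/2) = 0.4266.

d ≈ 0.427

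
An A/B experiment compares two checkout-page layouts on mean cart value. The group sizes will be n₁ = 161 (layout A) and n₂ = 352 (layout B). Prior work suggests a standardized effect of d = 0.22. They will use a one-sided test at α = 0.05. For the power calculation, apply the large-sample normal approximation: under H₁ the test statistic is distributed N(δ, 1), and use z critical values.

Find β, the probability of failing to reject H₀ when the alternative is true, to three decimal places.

Noncentrality parameter: λ = d / √(1/n₁ + 1/n₂) = 0.22 / √(1/161 + 1/352) = 2.3123
Critical value for a one-sided test at α = 0.05: z_α = 1.645.
Power = Φ(λ − 1.645) = Φ(0.667) = 0.7478.
Type II error: β = 1 − power = 1 − 0.7478 = 0.2522.

β ≈ 0.252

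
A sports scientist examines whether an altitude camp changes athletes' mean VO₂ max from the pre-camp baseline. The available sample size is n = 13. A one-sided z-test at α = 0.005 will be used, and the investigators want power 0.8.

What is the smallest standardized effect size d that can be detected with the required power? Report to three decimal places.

Need Φ(δ − 2.576) = 0.8, so δ = 2.576 + 0.842 = 3.417.
δ = d·√n ⇒ d = δ/√n = 3.417/√13 = 0.9478.

d ≈ 0.948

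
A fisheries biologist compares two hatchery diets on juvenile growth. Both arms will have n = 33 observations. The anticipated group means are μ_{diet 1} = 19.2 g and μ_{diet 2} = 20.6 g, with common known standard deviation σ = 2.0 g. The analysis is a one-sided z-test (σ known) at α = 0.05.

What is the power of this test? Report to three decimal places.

Standardized effect: d = |μ_{diet 1} − μ_{diet 2}| / σ = |19.2 − 20.6| / 2.0 = 0.7000
Noncentrality parameter: δ = d·√(n/2) = 0.7000 × √(33/2) = 2.8434
One-sided α = 0.05 → critical value z_{0.05} = 1.645.
Power = Φ(δ − 1.645) = Φ(1.199) = 0.8847.

Power ≈ 0.885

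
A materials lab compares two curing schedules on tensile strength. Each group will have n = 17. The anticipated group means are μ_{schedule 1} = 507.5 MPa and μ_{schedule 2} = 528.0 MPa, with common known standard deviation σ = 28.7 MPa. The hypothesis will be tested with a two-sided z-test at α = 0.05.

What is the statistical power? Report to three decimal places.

Power ≈ 0.549

Standardized effect: d = |μ_{schedule 1} − μ_{schedule 2}| / σ = |507.5 − 528.0| / 28.7 = 0.7143
Noncentrality parameter: λ = d·√(n/2) = 0.7143 × √(17/2) = 2.0825
Two-sided α = 0.05 → critical value z_{0.025} = 1.960.
Power = Φ(λ − 1.960) + Φ(−λ − 1.960) = Φ(0.123) + Φ(-4.042) = 0.5488 + 0.0000 = 0.5488.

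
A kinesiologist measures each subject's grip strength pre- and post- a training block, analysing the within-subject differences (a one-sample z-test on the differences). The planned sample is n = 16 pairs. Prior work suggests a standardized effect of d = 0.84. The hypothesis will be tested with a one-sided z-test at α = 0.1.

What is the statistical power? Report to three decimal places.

Power ≈ 0.981

Noncentrality parameter: δ = d·√n = 0.84 × √16 = 3.3600
Critical value for a one-sided test at α = 0.1: z_α = 1.282.
Power = P(Z > 1.282 − δ) = Φ(2.078) = 0.9812.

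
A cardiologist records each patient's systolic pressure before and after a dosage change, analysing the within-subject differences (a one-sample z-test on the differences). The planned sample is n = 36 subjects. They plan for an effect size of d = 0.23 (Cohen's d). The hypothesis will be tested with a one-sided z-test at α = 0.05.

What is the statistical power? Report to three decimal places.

Power ≈ 0.396

Noncentrality parameter: λ = d·√n = 0.23 × √36 = 1.3800
One-sided α = 0.05 → critical value z_{0.05} = 1.645.
Power = P(Z > 1.645 − λ) = Φ(-0.265) = 0.3956.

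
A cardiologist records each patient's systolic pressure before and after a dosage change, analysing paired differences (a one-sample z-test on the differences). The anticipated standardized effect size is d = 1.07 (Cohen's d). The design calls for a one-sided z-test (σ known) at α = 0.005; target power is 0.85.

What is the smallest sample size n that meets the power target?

n = 12

Set Φ(δ − 2.576) = 0.85; then δ − 2.576 = Φ⁻¹(0.85) = 1.036, giving δ = 3.612.
δ = d·√n ⇒ n = (δ/d)² = (3.612 / 1.07)² = 11.40.
Round up to the next whole unit.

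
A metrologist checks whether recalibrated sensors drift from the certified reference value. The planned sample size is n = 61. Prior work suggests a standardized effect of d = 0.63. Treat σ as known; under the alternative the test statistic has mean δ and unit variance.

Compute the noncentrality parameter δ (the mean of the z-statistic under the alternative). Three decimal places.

δ = d·√n = 0.63 × √61 = 4.9205

δ ≈ 4.920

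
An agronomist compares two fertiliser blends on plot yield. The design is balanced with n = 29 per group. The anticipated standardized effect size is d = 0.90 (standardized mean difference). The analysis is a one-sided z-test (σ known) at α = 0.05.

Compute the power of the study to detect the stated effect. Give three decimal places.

Power ≈ 0.963

Noncentrality parameter: δ = d·√(n/2) = 0.90 × √(29/2) = 3.4271
One-sided α = 0.05 → critical value z_{0.05} = 1.645.
Power = Φ(δ − 1.645) = Φ(1.782) = 0.9626.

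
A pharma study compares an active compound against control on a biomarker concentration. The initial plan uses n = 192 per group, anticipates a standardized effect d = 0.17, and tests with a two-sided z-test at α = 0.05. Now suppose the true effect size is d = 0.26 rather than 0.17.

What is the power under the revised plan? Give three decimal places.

Power ≈ 0.722

With d = 0.26: δ = d·√(n/2) = 0.26 × √(192/2) = 2.5475. Critical value z_{0.025} = 1.960.
Revised power = Φ(δ − 1.960) + Φ(−δ − 1.960) = Φ(0.588) + Φ(-4.507) = 0.7216 + 0.0000 = 0.7216.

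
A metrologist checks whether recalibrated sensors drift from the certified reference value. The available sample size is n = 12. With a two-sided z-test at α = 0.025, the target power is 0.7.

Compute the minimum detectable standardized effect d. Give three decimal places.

Required noncentrality: δ = z_{0.0125} + z_{0.30} = 2.241 + 0.524 = 2.766.
(Lower-tail contribution to power is negligible for δ > 0.)
δ = d·√n ⇒ d = δ/√n = 2.766/√12 = 0.7984.

d ≈ 0.798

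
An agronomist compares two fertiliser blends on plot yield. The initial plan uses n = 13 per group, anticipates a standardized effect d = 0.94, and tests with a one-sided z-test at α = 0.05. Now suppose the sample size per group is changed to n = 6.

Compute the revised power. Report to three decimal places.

Power ≈ 0.493

With n = 6 per group: δ = d·√(n/2) = 0.94 × √(6/2) = 1.6281. Critical value z_{0.05} = 1.645.
Revised power = Φ(δ − 1.645) = Φ(-0.017) = 0.4933.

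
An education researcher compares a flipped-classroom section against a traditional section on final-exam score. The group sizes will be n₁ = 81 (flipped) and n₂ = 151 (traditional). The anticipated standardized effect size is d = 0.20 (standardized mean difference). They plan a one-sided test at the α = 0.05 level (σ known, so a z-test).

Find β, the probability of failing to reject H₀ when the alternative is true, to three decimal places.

Noncentrality parameter: λ = d / √(1/n₁ + 1/n₂) = 0.20 / √(1/81 + 1/151) = 1.4522
One-sided α = 0.05 → critical value z_{0.05} = 1.645.
Power = Φ(λ − 1.645) = Φ(-0.193) = 0.4236.
Type II error: β = 1 − power = 1 − 0.4236 = 0.5764.

β ≈ 0.576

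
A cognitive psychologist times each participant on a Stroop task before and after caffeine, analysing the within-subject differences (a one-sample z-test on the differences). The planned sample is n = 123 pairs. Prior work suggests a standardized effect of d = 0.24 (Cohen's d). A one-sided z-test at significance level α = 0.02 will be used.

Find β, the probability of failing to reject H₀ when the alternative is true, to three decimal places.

Noncentrality parameter: δ = d·√n = 0.24 × √123 = 2.6617
One-sided α = 0.02 → critical value z_{0.02} = 2.054.
Power = Φ(δ − 2.054) = Φ(0.608) = 0.7284.
Type II error: β = 1 − power = 1 − 0.7284 = 0.2716.

β ≈ 0.272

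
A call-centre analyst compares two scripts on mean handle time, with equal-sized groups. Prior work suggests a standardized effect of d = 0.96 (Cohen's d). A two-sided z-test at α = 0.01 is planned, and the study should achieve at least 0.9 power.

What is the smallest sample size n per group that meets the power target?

Set Φ(δ − 2.576) = 0.9; then δ − 2.576 = Φ⁻¹(0.9) = 1.282, giving δ = 3.857.
(For δ > 0 the lower-tail rejection region contributes negligibly to power, so the one-term inversion is standard.)
δ = d·√(n/2) ⇒ n = 2(δ/d)² = 2 × (3.857 / 0.96)² = 32.29.
Rounding up, n = 33 per group.

n = 33 per group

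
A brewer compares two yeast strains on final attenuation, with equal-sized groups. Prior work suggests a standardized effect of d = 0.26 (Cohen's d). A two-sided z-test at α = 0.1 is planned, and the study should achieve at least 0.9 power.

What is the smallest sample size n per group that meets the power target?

n = 254 per group

Set Φ(δ − 1.645) = 0.9; then δ − 1.645 = Φ⁻¹(0.9) = 1.282, giving δ = 2.926.
(The Φ(−δ − z_{α/2}) term is vanishingly small for δ > 0 and is dropped in the standard sample-size formula.)
δ = d·√(n/2) ⇒ n = 2(δ/d)² = 2 × (2.926 / 0.26)² = 253.37.
Round up to the next whole unit.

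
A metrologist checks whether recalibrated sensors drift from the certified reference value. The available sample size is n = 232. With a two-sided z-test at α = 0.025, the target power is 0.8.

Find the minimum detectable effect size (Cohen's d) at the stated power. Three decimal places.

Need Φ(δ − 2.241) = 0.8, so δ = 2.241 + 0.842 = 3.083.
(The second rejection-region term Φ(−δ − z_{α/2}) is negligible and dropped.)
δ = d·√n ⇒ d = δ/√n = 3.083/√232 = 0.2024.

d ≈ 0.202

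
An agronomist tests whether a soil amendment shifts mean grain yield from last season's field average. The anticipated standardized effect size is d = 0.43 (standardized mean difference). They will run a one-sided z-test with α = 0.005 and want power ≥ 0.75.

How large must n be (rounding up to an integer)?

Set Φ(δ − 2.576) = 0.75; then δ − 2.576 = Φ⁻¹(0.75) = 0.674, giving δ = 3.250.
δ = d·√n ⇒ n = (δ/d)² = (3.250 / 0.43)² = 57.14.
Round up to the next whole unit.

n = 58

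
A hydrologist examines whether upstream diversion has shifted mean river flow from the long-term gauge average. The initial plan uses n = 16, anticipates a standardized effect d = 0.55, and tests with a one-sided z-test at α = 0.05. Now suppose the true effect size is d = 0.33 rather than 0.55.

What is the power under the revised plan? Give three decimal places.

Power ≈ 0.373

With d = 0.33: δ = d·√n = 0.33 × √16 = 1.3200. Critical value z_{0.05} = 1.645.
Revised power = Φ(δ − 1.645) = Φ(-0.325) = 0.3726.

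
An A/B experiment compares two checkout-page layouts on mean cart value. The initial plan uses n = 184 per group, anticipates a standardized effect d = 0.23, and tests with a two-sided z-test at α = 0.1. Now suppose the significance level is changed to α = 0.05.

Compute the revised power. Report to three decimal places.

Power ≈ 0.597

δ = d·√(n/2) = 0.23 × √(184/2) = 2.2061 (unchanged). New critical value: z_{0.025} = 1.960.
Revised power = Φ(δ − 1.960) + Φ(−δ − 1.960) = Φ(0.246) + Φ(-4.166) = 0.5972 + 0.0000 = 0.5972.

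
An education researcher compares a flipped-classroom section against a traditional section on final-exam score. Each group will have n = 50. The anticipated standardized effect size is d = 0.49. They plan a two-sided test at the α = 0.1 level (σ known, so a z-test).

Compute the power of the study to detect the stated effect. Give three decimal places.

Power ≈ 0.790

Noncentrality parameter: λ = d·√(n/2) = 0.49 × √(50/2) = 2.4500
Two-sided α = 0.1 → critical value z_{0.05} = 1.645.
Power = Φ(λ − 1.645) + Φ(−λ − 1.645) = Φ(0.805) + Φ(-4.095) = 0.7896 + 0.0000 = 0.7897.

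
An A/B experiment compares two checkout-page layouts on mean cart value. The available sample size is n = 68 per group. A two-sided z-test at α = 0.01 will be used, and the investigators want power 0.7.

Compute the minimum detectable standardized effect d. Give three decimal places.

d ≈ 0.532

Required noncentrality: δ = z_{0.005} + z_{0.30} = 2.576 + 0.524 = 3.100.
(Lower-tail contribution to power is negligible for δ > 0.)
δ = d·√(n/2) ⇒ d = δ/√(n/2) = 3.100/√(68/2) = 0.5317.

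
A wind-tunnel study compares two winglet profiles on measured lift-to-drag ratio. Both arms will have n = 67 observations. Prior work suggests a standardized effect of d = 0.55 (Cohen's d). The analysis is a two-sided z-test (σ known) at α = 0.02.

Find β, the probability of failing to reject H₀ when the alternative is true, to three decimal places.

Noncentrality parameter: δ = d·√(n/2) = 0.55 × √(67/2) = 3.1834
Critical value for a two-sided test at α = 0.02: z_{α/2} = 2.326.
Power = Φ(δ − 2.326) + Φ(−δ − 2.326) = Φ(0.857) + Φ(-5.510) = 0.8043 + 0.0000 = 0.8043.
Type II error: β = 1 − power = 1 − 0.8043 = 0.1957.

β ≈ 0.196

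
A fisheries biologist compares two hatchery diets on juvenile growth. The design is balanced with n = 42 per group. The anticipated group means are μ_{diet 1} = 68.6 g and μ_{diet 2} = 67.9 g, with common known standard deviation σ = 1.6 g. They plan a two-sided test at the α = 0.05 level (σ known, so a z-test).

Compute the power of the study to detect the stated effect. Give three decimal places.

Standardized effect: d = |μ_{diet 1} − μ_{diet 2}| / σ = |68.6 − 67.9| / 1.6 = 0.4375
Noncentrality parameter: δ = d·√(n/2) = 0.4375 × √(42/2) = 2.0049
Critical value for a two-sided test at α = 0.05: z_{α/2} = 1.960.
Power = Φ(δ − 1.960) + Φ(−δ − 1.960) = Φ(0.045) + Φ(-3.965) = 0.5179 + 0.0000 = 0.5179.

Power ≈ 0.518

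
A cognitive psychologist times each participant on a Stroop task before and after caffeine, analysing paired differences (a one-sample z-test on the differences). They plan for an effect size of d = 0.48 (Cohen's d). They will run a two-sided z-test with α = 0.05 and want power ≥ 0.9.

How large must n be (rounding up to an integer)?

For power 0.9 need Φ(δ − z_{0.025}) = 0.9, so δ = z_{0.025} + z_{0.10} = 1.960 + 1.282 = 3.242.
(Ignoring the negligible lower-tail rejection probability gives the usual closed-form inversion.)
δ = d·√n ⇒ n = (δ/d)² = (3.242 / 0.48)² = 45.61.
Round up to the next whole unit.

n = 46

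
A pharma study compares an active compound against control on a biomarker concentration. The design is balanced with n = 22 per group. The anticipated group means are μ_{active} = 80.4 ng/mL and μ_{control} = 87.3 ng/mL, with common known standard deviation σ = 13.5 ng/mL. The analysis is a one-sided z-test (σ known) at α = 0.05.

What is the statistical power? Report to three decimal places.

Standardized effect: d = |μ_{active} − μ_{control}| / σ = |80.4 − 87.3| / 13.5 = 0.5111
Noncentrality parameter: δ = d·√(n/2) = 0.5111 × √(22/2) = 1.6952
One-sided α = 0.05 → critical value z_{0.05} = 1.645.
Power = P(Z > 1.645 − δ) = Φ(0.050) = 0.5201.

Power ≈ 0.520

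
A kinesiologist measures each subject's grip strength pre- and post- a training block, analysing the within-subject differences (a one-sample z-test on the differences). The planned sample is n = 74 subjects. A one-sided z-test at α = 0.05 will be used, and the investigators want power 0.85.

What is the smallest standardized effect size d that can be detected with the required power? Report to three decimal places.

Required noncentrality: δ = z_{0.05} + z_{0.15} = 1.645 + 1.036 = 2.681.
δ = d·√n ⇒ d = δ/√n = 2.681/√74 = 0.3117.

d ≈ 0.312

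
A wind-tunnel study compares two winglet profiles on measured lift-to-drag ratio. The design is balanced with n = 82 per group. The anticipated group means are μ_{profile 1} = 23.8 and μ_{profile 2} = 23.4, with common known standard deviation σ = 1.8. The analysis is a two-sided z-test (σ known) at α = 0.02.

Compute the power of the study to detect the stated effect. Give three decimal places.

Power ≈ 0.183

Standardized effect: d = |μ_{profile 1} − μ_{profile 2}| / σ = |23.8 − 23.4| / 1.8 = 0.2222
Noncentrality parameter: δ = d·√(n/2) = 0.2222 × √(82/2) = 1.4229
Critical value for a two-sided test at α = 0.02: z_{α/2} = 2.326.
Power = Φ(δ − 2.326) + Φ(−δ − 2.326) = Φ(-0.903) + Φ(-3.749) = 0.1831 + 0.0001 = 0.1832.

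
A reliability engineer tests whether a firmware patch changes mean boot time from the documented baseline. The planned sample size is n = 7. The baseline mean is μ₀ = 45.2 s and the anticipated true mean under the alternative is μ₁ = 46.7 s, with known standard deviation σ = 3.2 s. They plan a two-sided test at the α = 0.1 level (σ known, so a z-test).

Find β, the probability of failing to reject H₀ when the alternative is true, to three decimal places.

β ≈ 0.655

Standardized effect: d = |μ₁ − μ₀| / σ = |46.7 − 45.2| / 3.2 = 0.4688
Noncentrality parameter: δ = d·√n = 0.4688 × √7 = 1.2402
Two-sided α = 0.1 → critical value z_{0.05} = 1.645.
Power = Φ(δ − 1.645) + Φ(−δ − 1.645) = Φ(-0.405) + Φ(-2.885) = 0.3429 + 0.0020 = 0.3448.
Type II error: β = 1 − power = 1 − 0.3448 = 0.6552.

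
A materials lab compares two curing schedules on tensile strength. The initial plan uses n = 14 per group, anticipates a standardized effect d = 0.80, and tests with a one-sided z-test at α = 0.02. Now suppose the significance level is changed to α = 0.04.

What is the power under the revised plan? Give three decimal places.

δ = d·√(n/2) = 0.80 × √(14/2) = 2.1166 (unchanged). New critical value: z_{0.04} = 1.751.
Revised power = P(Z > 1.751 − δ) = Φ(0.366) = 0.6428.

Power ≈ 0.643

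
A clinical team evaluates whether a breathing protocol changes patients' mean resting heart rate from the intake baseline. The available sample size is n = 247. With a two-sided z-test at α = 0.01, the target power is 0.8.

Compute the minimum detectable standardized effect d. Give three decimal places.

d ≈ 0.217

Need Φ(δ − 2.576) = 0.8, so δ = 2.576 + 0.842 = 3.417.
(The second rejection-region term Φ(−δ − z_{α/2}) is negligible and dropped.)
δ = d·√n ⇒ d = δ/√n = 3.417/√247 = 0.2174.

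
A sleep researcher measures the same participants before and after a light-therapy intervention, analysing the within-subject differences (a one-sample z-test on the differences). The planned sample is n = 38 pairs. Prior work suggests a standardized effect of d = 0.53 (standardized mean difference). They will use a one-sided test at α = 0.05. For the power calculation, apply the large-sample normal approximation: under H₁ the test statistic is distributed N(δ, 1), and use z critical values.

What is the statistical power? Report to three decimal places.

Noncentrality parameter: δ = d·√n = 0.53 × √38 = 3.2671
One-sided α = 0.05 → critical value z_{0.05} = 1.645.
Power = P(Z > 1.645 − δ) = Φ(1.622) = 0.9476.

Power ≈ 0.948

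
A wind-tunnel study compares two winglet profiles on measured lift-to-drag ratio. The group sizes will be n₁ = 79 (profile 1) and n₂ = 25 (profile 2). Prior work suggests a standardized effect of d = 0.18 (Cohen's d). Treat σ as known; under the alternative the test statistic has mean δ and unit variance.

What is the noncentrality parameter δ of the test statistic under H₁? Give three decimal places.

The noncentrality parameter scales effect size by the design's sample-size factor: δ = d / √(1/n₁ + 1/n₂) = 0.18 / √(1/79 + 1/25) = 0.7844

δ ≈ 0.784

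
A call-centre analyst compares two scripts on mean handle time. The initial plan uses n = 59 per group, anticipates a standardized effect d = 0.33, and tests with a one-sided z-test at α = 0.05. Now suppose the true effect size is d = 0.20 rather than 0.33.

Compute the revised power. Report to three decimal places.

With d = 0.20: δ = d·√(n/2) = 0.20 × √(59/2) = 1.0863. Critical value z_{0.05} = 1.645.
Revised power = Φ(δ − 1.645) = Φ(-0.559) = 0.2882.

Power ≈ 0.288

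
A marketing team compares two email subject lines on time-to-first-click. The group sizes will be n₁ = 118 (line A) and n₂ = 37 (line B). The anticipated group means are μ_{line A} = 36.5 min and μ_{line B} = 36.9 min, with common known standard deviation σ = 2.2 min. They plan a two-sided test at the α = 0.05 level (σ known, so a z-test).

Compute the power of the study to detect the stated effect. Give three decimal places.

Power ≈ 0.162

Standardized effect: d = |μ_{line A} − μ_{line B}| / σ = |36.5 − 36.9| / 2.2 = 0.1818
Noncentrality parameter: δ = d / √(1/n₁ + 1/n₂) = 0.1818 / √(1/118 + 1/37) = 0.9650
Two-sided α = 0.05 → critical value z_{0.025} = 1.960.
Power = Φ(δ − 1.960) + Φ(−δ − 1.960) = Φ(-0.995) + Φ(-2.925) = 0.1599 + 0.0017 = 0.1616.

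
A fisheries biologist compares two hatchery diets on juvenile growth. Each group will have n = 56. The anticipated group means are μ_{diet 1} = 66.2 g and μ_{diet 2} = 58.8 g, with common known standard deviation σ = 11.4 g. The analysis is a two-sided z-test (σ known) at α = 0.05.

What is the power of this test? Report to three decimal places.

Standardized effect: d = |μ_{diet 1} − μ_{diet 2}| / σ = |66.2 − 58.8| / 11.4 = 0.6491
Noncentrality parameter: δ = d·√(n/2) = 0.6491 × √(56/2) = 3.4348
Critical value for a two-sided test at α = 0.05: z_{α/2} = 1.960.
Power = Φ(δ − 1.960) + Φ(−δ − 1.960) = Φ(1.475) + Φ(-5.395) = 0.9299 + 0.0000 = 0.9299.

Power ≈ 0.930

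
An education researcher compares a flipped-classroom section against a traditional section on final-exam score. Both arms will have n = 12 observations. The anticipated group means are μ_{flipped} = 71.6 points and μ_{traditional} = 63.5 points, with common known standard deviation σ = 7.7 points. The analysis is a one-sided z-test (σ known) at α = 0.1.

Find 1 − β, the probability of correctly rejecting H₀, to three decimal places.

Standardized effect: d = |μ_{flipped} − μ_{traditional}| / σ = |71.6 − 63.5| / 7.7 = 1.0519
Noncentrality parameter: δ = d·√(n/2) = 1.0519 × √(12/2) = 2.5767
One-sided α = 0.1 → critical value z_{0.1} = 1.282.
Power = Φ(δ − 1.282) = Φ(1.295) = 0.9024.

Power ≈ 0.902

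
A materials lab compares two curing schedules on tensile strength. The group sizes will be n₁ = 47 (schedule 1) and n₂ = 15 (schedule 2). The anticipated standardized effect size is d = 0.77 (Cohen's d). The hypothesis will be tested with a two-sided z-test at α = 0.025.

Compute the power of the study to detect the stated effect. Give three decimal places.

Noncentrality parameter: δ = d / √(1/n₁ + 1/n₂) = 0.77 / √(1/47 + 1/15) = 2.5965
Critical value for a two-sided test at α = 0.025: z_{α/2} = 2.241.
Power = Φ(δ − 2.241) + Φ(−δ − 2.241) = Φ(0.355) + Φ(-4.838) = 0.6387 + 0.0000 = 0.6387.

Power ≈ 0.639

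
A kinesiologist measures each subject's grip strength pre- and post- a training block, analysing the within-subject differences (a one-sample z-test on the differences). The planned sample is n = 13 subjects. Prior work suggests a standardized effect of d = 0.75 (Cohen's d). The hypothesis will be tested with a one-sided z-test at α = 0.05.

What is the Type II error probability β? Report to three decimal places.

Noncentrality parameter: δ = d·√n = 0.75 × √13 = 2.7042
One-sided α = 0.05 → critical value z_{0.05} = 1.645.
Power = Φ(δ − 1.645) = Φ(1.059) = 0.8553.
Type II error: β = 1 − power = 1 − 0.8553 = 0.1447.

β ≈ 0.145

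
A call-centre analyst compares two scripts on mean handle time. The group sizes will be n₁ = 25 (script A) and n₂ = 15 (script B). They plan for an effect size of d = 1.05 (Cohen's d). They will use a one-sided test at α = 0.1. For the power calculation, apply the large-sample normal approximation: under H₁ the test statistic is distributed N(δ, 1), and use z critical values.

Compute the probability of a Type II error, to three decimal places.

β ≈ 0.027

Noncentrality parameter: δ = d / √(1/n₁ + 1/n₂) = 1.05 / √(1/25 + 1/15) = 3.2150
One-sided α = 0.1 → critical value z_{0.1} = 1.282.
Power = P(Z > 1.282 − δ) = Φ(1.933) = 0.9734.
Type II error: β = 1 − power = 1 − 0.9734 = 0.0266.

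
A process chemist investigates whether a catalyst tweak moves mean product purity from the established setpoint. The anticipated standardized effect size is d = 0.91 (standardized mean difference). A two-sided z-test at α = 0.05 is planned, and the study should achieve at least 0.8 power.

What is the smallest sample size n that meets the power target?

n = 10

Set Φ(δ − 1.960) = 0.8; then δ − 1.960 = Φ⁻¹(0.8) = 0.842, giving δ = 2.802.
(The Φ(−δ − z_{α/2}) term is vanishingly small for δ > 0 and is dropped in the standard sample-size formula.)
δ = d·√n ⇒ n = (δ/d)² = (2.802 / 0.91)² = 9.48.
Round up to the next whole unit.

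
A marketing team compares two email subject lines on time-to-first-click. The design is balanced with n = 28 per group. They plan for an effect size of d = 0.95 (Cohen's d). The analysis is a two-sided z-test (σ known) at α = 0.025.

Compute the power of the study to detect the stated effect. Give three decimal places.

Noncentrality parameter: δ = d·√(n/2) = 0.95 × √(28/2) = 3.5546
Two-sided α = 0.025 → critical value z_{0.0125} = 2.241.
Power = Φ(δ − 2.241) + Φ(−δ − 2.241) = Φ(1.313) + Φ(-5.796) = 0.9054 + 0.0000 = 0.9054.

Power ≈ 0.905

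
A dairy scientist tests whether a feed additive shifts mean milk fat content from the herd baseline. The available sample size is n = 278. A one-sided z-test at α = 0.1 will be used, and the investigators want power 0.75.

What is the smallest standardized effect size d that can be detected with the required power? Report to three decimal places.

Required noncentrality: δ = z_{0.1} + z_{0.25} = 1.282 + 0.674 = 1.956.
δ = d·√n ⇒ d = δ/√n = 1.956/√278 = 0.1173.

d ≈ 0.117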